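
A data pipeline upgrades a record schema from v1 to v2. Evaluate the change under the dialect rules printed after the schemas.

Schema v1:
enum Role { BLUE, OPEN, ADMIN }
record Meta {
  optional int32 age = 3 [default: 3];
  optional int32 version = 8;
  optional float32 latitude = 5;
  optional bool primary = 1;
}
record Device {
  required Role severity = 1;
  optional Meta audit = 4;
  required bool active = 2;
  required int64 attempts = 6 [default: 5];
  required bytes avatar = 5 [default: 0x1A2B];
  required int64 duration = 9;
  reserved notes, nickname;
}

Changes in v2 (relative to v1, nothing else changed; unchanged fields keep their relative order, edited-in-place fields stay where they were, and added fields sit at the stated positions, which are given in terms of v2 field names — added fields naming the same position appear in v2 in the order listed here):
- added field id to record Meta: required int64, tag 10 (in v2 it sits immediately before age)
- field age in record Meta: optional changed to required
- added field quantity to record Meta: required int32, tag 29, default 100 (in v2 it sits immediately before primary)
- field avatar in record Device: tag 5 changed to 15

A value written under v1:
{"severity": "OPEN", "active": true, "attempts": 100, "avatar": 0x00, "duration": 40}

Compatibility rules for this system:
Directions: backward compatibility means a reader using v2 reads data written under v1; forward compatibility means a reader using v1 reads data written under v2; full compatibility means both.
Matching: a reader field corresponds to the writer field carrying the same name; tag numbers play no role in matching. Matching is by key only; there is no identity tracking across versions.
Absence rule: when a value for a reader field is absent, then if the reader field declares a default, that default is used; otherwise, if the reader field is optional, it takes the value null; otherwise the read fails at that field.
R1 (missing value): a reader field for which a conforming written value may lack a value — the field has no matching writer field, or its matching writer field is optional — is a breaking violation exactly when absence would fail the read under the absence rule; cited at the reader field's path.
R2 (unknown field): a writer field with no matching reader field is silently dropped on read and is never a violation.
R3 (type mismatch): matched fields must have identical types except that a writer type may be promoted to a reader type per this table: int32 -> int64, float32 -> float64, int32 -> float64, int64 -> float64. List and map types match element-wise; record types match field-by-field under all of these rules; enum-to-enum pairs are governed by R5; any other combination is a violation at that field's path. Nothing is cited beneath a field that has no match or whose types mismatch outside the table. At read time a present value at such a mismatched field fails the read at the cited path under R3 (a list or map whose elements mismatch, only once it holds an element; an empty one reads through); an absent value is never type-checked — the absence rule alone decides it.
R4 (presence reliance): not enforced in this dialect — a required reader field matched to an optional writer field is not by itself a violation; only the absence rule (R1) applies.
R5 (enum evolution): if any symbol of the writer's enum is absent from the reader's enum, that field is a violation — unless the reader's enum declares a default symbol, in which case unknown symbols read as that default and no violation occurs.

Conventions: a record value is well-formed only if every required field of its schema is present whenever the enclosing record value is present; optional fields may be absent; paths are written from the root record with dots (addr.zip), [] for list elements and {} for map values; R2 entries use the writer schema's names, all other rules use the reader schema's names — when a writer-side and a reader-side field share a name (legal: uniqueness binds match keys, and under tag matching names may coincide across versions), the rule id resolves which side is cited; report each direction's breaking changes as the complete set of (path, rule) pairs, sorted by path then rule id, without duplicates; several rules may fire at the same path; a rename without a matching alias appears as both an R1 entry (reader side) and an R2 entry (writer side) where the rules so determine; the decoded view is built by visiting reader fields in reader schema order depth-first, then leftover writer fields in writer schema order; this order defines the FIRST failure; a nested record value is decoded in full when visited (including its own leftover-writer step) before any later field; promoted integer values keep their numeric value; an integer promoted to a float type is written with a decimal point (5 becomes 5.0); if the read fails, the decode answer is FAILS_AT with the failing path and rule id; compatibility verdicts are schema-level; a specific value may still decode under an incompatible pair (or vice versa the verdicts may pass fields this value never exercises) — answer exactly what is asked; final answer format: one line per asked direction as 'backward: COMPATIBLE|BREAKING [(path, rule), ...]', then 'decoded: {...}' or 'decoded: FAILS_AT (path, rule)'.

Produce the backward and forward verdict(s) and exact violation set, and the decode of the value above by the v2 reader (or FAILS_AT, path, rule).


backward: BREAKING [(audit.id, R1)]; forward: COMPATIBLE []; decoded: {"severity": "OPEN", "audit": null, "active": true, "attempts": 100, "avatar": 0x00, "duration": 40}

the writer's type comes first in each Device pair
backward pass over Device, reader schema v2, writer schema v1:
  severity: paired with writer severity (Role -> Role; writer required)
  audit: paired with writer audit (Meta -> Meta; writer optional)
  active: paired with writer active (bool -> bool; writer required)
  attempts: paired with writer attempts (int64 -> int64; writer required)
  avatar: paired with writer avatar (bytes -> bytes; writer required)
  duration: paired with writer duration (int64 -> int64; writer required)
  no writer field matches reader audit.id
  audit.age: paired with writer audit.age (int32 -> int32; writer optional)
  audit.version: paired with writer audit.version (int32 -> int32; writer optional)
  audit.latitude: paired with writer audit.latitude (float32 -> float32; writer optional)
  no writer field matches reader audit.quantity
  audit.primary: paired with writer audit.primary (bool -> bool; writer optional)
  rule R1 violated at audit.id
  => 1 violation(s): backward is BREAKING for Device
forward pass over Device, reader schema v1, writer schema v2:
  severity: paired with writer severity (Role -> Role; writer required)
  audit: paired with writer audit (Meta -> Meta; writer optional)
  active: paired with writer active (bool -> bool; writer required)
  attempts: paired with writer attempts (int64 -> int64; writer required)
  avatar: paired with writer avatar (bytes -> bytes; writer required)
  duration: paired with writer duration (int64 -> int64; writer required)
  audit.age: paired with writer audit.age (int32 -> int32; writer required)
  audit.version: paired with writer audit.version (int32 -> int32; writer optional)
  audit.latitude: paired with writer audit.latitude (float32 -> float32; writer optional)
  audit.primary: paired with writer audit.primary (bool -> bool; writer optional)
  writer audit.id: unknown to reader
  writer audit.quantity: unknown to reader
  => forward verdict for Device: COMPATIBLE, no violations
decoding the Device value with the v2 reader:
  severity := "OPEN"
  audit := null (not supplied -> null)
  active := true
  attempts := 100
  avatar := 0x00
  duration := 40
  => decoded: {"severity": "OPEN", "audit": null, "active": true, "attempts": 100, "avatar": 0x00, "duration": 40}


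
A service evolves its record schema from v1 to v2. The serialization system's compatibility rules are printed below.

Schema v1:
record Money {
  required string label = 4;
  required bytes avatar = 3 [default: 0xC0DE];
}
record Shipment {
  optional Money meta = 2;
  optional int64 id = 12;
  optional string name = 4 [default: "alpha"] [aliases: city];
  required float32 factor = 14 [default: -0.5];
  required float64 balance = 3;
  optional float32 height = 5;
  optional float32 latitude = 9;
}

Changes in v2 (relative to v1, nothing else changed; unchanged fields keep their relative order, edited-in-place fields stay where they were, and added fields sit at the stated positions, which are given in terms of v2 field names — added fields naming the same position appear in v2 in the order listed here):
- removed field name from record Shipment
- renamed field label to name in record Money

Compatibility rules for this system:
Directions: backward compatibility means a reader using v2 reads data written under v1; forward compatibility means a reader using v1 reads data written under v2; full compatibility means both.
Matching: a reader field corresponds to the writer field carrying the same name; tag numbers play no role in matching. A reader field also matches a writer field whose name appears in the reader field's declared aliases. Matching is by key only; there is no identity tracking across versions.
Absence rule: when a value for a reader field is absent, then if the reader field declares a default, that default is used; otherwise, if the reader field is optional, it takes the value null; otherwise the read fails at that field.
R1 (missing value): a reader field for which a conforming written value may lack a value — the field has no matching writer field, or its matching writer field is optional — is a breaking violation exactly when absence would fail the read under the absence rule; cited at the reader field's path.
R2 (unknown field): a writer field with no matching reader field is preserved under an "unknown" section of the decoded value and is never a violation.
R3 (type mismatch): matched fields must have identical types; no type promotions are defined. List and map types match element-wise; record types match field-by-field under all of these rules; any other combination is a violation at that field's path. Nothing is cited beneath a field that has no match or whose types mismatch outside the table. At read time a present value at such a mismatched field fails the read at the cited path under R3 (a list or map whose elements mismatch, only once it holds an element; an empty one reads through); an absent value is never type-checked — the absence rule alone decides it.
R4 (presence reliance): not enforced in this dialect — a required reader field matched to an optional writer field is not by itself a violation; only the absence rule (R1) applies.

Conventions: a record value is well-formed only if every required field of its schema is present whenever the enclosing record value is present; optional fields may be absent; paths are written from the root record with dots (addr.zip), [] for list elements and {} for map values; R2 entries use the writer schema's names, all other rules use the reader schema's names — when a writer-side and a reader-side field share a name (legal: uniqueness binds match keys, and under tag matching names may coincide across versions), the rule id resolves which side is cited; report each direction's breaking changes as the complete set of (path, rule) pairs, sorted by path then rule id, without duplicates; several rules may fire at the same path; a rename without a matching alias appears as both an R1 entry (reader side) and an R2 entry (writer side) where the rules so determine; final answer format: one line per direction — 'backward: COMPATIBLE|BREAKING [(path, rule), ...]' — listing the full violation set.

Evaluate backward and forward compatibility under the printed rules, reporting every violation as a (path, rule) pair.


backward: BREAKING [(meta.name, R1)]; forward: BREAKING [(meta.label, R1)]

each type pair in Shipment: writer, then reader
backward pass over Shipment, reader schema v2, writer schema v1:
  meta: Money -> Money, writer optional; from meta
  id: int64 -> int64, writer optional; from id
  factor: float32 -> float32, writer required; from factor
  balance: float64 -> float64, writer required; from balance
  height: float32 -> float32, writer optional; from height
  latitude: float32 -> float32, writer optional; from latitude
  leftover writer field: name
  no writer field matches reader meta.name
  meta.avatar: bytes -> bytes, writer required; from meta.avatar
  leftover writer field: meta.label
  rule R1 violated at meta.name
  => 1 violation(s): backward is BREAKING for Shipment
forward pass over Shipment, reader schema v1, writer schema v2:
  meta: Money -> Money, writer optional; from meta
  id: int64 -> int64, writer optional; from id
  no writer field matches reader name
  factor: float32 -> float32, writer required; from factor
  balance: float64 -> float64, writer required; from balance
  height: float32 -> float32, writer optional; from height
  latitude: float32 -> float32, writer optional; from latitude
  no writer field matches reader meta.label
  meta.avatar: bytes -> bytes, writer required; from meta.avatar
  leftover writer field: meta.name
  rule R1 violated at meta.label
  => 1 violation(s): forward is BREAKING for Shipment


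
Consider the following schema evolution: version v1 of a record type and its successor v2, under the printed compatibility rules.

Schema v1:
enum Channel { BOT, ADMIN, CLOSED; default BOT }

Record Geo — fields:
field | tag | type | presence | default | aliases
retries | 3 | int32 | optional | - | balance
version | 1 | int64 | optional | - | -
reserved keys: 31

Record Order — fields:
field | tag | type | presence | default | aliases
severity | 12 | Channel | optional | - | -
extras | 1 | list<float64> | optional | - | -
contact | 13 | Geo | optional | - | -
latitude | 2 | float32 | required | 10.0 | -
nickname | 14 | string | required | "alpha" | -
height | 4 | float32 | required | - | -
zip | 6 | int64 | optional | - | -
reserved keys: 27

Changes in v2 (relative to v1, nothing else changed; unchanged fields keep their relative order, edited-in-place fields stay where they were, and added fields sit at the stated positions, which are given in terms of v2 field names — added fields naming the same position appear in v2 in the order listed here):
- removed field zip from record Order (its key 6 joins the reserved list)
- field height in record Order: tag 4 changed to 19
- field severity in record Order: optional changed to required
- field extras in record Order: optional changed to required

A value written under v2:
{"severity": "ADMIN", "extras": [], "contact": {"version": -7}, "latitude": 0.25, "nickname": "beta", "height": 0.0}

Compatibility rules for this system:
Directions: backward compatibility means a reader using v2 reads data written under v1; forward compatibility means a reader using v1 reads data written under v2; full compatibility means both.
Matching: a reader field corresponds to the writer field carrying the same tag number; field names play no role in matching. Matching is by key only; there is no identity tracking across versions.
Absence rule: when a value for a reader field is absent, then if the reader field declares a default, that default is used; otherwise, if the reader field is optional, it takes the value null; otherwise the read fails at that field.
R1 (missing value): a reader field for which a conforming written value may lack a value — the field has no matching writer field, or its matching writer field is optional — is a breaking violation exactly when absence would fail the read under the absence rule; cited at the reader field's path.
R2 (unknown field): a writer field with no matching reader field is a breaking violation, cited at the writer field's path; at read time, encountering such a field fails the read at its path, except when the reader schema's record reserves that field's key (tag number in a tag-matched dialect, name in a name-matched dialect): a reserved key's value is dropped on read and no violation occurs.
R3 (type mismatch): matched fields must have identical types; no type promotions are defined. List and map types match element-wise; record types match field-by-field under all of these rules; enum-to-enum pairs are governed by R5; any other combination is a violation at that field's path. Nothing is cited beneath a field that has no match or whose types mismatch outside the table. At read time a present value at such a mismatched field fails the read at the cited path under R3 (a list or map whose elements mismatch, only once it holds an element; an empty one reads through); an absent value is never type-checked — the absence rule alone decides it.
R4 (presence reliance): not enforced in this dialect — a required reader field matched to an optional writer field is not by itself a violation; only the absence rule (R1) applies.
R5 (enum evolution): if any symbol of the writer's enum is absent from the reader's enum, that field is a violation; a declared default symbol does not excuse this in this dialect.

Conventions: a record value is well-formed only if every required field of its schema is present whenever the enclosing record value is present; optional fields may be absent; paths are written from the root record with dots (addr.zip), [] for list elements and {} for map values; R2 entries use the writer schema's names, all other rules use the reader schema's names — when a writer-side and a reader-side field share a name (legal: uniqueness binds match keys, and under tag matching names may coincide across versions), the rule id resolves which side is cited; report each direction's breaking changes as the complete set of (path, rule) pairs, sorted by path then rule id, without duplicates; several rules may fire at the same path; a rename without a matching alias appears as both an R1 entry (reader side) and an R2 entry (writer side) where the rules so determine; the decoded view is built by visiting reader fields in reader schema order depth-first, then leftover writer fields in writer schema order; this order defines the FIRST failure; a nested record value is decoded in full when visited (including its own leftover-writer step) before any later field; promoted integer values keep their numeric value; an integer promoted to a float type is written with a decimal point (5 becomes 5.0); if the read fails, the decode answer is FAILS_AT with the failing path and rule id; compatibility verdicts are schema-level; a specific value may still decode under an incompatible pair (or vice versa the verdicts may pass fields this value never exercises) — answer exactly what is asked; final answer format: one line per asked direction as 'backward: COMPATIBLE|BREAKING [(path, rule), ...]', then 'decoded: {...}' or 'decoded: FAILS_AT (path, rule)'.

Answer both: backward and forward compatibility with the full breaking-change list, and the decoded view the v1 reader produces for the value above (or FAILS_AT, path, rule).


backward: BREAKING [(extras, R1), (height, R1), (height, R2), (severity, R1)]; forward: BREAKING [(height, R1), (height, R2)]; decoded: FAILS_AT (height, R1)

each type pair in Order: writer, then reader
backward for Order (reader v2, writer v1):
  severity <- severity (Channel -> Channel, writer optional)
  extras <- extras (list<float64> -> list<float64>, writer optional)
  contact <- contact (Geo -> Geo, writer optional)
  latitude <- latitude (float32 -> float32, writer required)
  nickname <- nickname (string -> string, writer required)
  height: no writer-side match
  height (writer side), unknown to reader
  zip (writer side), unknown to reader
  contact.retries <- contact.retries (int32 -> int32, writer optional)
  contact.version <- contact.version (int64 -> int64, writer optional)
  violation R1 at extras
  violation R1 at height
  violation R2 at height
  violation R1 at severity
  => backward verdict for Order: BREAKING, 4 violation(s)
forward for Order (reader v1, writer v2):
  severity <- severity (Channel -> Channel, writer required)
  extras <- extras (list<float64> -> list<float64>, writer required)
  contact <- contact (Geo -> Geo, writer optional)
  latitude <- latitude (float32 -> float32, writer required)
  nickname <- nickname (string -> string, writer required)
  height: no writer-side match
  zip: no writer-side match
  height (writer side), unknown to reader
  contact.retries <- contact.retries (int32 -> int32, writer optional)
  contact.version <- contact.version (int64 -> int64, writer optional)
  violation R1 at height
  violation R2 at height
  => forward verdict for Order: BREAKING, 2 violation(s)
decode (reader v1):
  severity := "ADMIN"
  extras := []
  contact.retries := null (not supplied -> null)
  contact.version := -7
  latitude := 0.25
  nickname := "beta"
  read fails at height under R1 (no fill)
  => FAILS_AT (height, R1)


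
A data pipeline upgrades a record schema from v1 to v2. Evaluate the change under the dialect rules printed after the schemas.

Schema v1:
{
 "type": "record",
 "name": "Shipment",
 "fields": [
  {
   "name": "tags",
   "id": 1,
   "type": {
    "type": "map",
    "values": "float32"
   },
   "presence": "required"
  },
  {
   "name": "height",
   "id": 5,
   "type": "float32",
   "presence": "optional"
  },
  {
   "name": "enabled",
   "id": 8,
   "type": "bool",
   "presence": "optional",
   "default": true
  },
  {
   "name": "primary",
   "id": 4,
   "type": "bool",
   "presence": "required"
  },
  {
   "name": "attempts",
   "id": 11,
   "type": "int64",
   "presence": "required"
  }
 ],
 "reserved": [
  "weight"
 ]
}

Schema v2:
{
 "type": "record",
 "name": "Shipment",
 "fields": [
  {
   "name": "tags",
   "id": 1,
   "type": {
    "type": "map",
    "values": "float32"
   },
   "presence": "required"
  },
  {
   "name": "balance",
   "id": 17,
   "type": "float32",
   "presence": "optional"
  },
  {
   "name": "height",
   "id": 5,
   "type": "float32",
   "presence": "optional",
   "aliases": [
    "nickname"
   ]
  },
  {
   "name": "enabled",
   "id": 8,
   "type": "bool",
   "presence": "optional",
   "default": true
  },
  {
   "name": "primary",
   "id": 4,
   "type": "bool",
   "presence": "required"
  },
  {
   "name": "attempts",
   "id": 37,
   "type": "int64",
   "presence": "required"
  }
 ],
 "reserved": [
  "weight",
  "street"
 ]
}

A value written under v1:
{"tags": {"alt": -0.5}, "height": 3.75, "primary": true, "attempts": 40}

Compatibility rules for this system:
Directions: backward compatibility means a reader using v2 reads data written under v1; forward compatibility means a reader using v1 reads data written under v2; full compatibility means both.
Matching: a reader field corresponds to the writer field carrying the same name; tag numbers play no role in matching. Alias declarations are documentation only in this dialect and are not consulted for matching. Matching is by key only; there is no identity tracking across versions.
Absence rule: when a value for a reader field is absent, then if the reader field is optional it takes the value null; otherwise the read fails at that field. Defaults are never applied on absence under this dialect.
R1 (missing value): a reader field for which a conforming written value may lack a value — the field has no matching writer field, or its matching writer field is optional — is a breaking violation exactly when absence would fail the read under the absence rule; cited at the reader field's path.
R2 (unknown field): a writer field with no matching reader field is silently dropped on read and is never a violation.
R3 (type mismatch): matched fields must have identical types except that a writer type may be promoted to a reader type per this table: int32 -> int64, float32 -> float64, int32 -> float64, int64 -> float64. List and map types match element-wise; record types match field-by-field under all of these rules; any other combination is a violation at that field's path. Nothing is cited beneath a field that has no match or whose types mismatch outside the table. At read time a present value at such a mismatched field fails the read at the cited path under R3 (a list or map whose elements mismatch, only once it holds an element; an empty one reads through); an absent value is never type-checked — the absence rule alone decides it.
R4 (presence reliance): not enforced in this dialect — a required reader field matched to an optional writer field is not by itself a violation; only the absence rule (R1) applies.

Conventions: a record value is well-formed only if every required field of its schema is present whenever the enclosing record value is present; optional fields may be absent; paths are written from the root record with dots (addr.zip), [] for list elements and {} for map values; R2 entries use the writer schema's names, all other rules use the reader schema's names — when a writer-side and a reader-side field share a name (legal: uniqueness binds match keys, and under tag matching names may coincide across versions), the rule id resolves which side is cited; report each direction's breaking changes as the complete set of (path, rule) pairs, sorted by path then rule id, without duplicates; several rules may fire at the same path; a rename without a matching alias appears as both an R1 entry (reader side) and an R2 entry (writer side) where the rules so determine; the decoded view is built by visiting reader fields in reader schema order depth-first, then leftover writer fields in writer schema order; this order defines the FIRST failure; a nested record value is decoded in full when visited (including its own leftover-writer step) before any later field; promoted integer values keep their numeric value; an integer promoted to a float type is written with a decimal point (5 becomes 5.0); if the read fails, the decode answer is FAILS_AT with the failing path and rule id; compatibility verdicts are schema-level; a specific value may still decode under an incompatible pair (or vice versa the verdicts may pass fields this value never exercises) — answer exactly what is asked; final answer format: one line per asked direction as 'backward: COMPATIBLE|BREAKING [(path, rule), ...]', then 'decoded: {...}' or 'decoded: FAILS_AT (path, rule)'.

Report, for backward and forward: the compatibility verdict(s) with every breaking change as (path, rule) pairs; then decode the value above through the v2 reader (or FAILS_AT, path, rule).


backward: COMPATIBLE []; forward: COMPATIBLE []; decoded: {"tags": {"alt": -0.5}, "balance": null, "height": 3.75, "enabled": null, "primary": true, "attempts": 40}

arrows below run writer -> reader for Shipment
backward on Shipment — v2 reading data written by v1:
  tags: map<string, float32> -> map<string, float32>, writer required; from tags
  balance: no writer-side match
  height: float32 -> float32, writer optional; from height
  enabled: bool -> bool, writer optional; from enabled
  primary: bool -> bool, writer required; from primary
  attempts: int64 -> int64, writer required; from attempts
  => backward verdict for Shipment: COMPATIBLE, no violations
forward on Shipment — v1 reading data written by v2:
  tags: map<string, float32> -> map<string, float32>, writer required; from tags
  height: float32 -> float32, writer optional; from height
  enabled: bool -> bool, writer optional; from enabled
  primary: bool -> bool, writer required; from primary
  attempts: int64 -> int64, writer required; from attempts
  leftover writer field: balance
  => forward verdict for Shipment: COMPATIBLE, no violations
decoding the Shipment value with the v2 reader:
  tags := {"alt": -0.5}
  balance := null (not supplied -> null)
  height := 3.75
  enabled := null (not supplied -> null)
  primary := true
  attempts := 40
  => decoded: {"tags": {"alt": -0.5}, "balance": null, "height": 3.75, "enabled": null, "primary": true, "attempts": 40}


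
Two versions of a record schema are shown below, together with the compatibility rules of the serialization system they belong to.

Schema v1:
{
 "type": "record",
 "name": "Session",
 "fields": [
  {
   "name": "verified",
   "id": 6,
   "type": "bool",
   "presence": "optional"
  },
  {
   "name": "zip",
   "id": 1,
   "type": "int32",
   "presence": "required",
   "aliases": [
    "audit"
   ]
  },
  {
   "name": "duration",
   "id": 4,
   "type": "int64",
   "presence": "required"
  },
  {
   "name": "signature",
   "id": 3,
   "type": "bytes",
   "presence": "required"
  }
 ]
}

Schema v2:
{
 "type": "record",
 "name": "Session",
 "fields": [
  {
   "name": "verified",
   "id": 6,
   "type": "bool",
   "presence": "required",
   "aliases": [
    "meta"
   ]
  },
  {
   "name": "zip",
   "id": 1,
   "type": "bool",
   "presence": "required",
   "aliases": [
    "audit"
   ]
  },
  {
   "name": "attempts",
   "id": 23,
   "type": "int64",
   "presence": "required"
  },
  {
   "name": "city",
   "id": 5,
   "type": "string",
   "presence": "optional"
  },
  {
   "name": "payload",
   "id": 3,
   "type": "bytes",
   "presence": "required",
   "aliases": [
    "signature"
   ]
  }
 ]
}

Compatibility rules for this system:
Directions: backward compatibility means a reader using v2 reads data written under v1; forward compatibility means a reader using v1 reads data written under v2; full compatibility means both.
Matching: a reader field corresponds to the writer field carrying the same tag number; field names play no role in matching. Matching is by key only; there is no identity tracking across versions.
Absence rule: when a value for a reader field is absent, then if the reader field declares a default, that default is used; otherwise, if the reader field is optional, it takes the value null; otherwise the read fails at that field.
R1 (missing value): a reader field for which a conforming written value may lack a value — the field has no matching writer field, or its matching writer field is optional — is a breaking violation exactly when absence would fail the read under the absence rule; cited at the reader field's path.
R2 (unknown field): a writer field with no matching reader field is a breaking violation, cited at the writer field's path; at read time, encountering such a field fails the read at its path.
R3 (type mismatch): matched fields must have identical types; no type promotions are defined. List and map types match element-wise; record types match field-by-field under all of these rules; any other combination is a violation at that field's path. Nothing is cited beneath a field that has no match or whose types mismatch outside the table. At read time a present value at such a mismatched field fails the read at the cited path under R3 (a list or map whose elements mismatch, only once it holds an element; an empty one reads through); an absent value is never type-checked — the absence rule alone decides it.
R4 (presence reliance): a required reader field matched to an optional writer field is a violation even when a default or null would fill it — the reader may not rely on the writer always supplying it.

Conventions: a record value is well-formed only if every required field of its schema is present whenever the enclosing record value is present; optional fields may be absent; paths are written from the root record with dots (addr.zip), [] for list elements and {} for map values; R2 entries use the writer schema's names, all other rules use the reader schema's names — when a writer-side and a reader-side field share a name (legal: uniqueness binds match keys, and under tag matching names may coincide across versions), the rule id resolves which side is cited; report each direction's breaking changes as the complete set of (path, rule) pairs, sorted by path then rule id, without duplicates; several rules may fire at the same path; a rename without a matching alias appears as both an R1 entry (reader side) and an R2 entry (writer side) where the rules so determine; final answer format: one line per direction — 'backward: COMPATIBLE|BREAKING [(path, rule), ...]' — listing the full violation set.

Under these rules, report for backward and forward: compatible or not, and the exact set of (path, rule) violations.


each type pair in Session: writer, then reader
checking backward for Session: reader v2 against writer v1:
  bool -> bool, writer optional: verified aligns to verified
  int32 -> bool, writer required: zip aligns to zip
  no writer field matches reader attempts
  no writer field matches reader city
  bytes -> bytes, writer required: payload aligns to signature
  writer duration: unknown to reader
  violation R1 at attempts
  violation R2 at duration
  violation R1 at verified
  violation R4 at verified
  violation R3 at zip
  backward on Session therefore BREAKING (5)
checking forward for Session: reader v1 against writer v2:
  bool -> bool, writer required: verified aligns to verified
  bool -> int32, writer required: zip aligns to zip
  no writer field matches reader duration
  bytes -> bytes, writer required: signature aligns to payload
  writer attempts: unknown to reader
  writer city: unknown to reader
  violation R2 at attempts
  violation R2 at city
  violation R1 at duration
  violation R3 at zip
  forward on Session therefore BREAKING (4)

backward: BREAKING [(attempts, R1), (duration, R2), (verified, R1), (verified, R4), (zip, R3)]; forward: BREAKING [(attempts, R2), (city, R2), (duration, R1), (zip, R3)]


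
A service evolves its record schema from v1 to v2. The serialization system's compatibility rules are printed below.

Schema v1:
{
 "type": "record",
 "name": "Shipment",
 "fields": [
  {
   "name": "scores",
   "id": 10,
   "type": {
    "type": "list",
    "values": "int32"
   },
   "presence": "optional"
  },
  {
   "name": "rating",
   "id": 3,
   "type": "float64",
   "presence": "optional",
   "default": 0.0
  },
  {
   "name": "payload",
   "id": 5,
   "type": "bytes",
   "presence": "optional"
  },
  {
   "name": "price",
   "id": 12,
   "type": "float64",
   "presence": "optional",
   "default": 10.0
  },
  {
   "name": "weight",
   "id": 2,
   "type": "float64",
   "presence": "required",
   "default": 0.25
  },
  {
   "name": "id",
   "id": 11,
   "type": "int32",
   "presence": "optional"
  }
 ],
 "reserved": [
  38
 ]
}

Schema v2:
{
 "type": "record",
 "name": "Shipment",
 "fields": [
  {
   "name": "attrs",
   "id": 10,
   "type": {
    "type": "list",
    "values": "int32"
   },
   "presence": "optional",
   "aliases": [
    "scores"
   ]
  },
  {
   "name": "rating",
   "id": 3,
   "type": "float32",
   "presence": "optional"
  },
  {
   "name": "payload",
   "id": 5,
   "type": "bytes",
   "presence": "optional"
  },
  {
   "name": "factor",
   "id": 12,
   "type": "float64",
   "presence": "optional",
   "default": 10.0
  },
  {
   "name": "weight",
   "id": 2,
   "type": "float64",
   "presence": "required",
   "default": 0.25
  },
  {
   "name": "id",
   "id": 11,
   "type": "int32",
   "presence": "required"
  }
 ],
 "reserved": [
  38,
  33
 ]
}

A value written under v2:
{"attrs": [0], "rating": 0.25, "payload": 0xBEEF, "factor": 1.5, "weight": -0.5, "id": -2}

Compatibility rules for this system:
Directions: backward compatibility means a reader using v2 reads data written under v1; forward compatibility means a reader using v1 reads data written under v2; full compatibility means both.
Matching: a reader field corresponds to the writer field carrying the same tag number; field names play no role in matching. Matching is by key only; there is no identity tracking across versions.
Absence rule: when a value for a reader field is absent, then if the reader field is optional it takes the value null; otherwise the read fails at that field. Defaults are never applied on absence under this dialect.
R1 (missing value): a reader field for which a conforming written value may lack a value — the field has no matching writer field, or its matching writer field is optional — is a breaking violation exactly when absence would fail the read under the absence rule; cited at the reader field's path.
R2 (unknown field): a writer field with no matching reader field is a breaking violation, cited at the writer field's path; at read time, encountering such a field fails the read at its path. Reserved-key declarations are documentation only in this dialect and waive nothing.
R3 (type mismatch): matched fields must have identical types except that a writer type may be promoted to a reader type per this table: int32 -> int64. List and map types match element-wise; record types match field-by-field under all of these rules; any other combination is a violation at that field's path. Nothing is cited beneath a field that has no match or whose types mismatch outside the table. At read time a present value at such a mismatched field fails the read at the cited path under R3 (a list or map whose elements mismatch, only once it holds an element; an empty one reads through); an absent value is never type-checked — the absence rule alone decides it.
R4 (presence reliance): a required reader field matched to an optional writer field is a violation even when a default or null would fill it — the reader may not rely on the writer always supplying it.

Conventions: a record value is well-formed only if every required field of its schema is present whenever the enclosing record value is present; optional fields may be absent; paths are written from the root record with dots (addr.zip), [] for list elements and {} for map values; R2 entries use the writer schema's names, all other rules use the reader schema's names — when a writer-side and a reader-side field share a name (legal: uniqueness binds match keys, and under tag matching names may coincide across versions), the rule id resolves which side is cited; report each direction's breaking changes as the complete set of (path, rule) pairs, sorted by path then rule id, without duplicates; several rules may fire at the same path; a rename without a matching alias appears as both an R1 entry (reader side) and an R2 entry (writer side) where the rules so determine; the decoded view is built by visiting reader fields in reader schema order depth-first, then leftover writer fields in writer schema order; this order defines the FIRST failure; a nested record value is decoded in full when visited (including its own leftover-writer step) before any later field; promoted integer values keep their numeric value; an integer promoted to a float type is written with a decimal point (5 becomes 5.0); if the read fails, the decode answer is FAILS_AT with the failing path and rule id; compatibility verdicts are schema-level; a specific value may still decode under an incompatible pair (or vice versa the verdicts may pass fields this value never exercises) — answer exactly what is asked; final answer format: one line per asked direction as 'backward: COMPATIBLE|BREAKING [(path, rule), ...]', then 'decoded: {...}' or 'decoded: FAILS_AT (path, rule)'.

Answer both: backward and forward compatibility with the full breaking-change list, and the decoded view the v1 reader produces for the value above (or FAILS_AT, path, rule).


backward: BREAKING [(id, R1), (id, R4), (rating, R3)]; forward: BREAKING [(rating, R3)]; decoded: FAILS_AT (rating, R3)

the writer's type comes first in each Shipment pair
backward on Shipment — v2 reading data written by v1:
  attrs: paired with writer scores (list<int32> -> list<int32>; writer optional)
  rating: paired with writer rating (float64 -> float32; writer optional)
  payload: paired with writer payload (bytes -> bytes; writer optional)
  factor: paired with writer price (float64 -> float64; writer optional)
  weight: paired with writer weight (float64 -> float64; writer required)
  id: paired with writer id (int32 -> int32; writer optional)
  breaking: (id, R1)
  breaking: (id, R4)
  breaking: (rating, R3)
  backward on Shipment therefore BREAKING (3)
forward on Shipment — v1 reading data written by v2:
  scores: paired with writer attrs (list<int32> -> list<int32>; writer optional)
  rating: paired with writer rating (float32 -> float64; writer optional)
  payload: paired with writer payload (bytes -> bytes; writer optional)
  price: paired with writer factor (float64 -> float64; writer optional)
  weight: paired with writer weight (float64 -> float64; writer required)
  id: paired with writer id (int32 -> int32; writer required)
  breaking: (rating, R3)
  forward on Shipment therefore BREAKING (1)
migrating the Shipment value to v1:
  scores := [0] (from writer attrs)
  read fails at rating under R3
  => FAILS_AT (rating, R3)
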